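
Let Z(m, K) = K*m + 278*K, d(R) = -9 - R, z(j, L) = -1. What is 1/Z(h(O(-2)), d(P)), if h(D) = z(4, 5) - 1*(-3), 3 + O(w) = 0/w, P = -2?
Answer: -1/1960 ≈ -0.00051020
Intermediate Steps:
O(w) = -3 (O(w) = -3 + 0/w = -3 + 0 = -3)
h(D) = 2 (h(D) = -1 - 1*(-3) = -1 + 3 = 2)
Z(m, K) = 278*K + K*m
1/Z(h(O(-2)), d(P)) = 1/((-9 - 1*(-2))*(278 + 2)) = 1/((-9 + 2)*280) = 1/(-7*280) = 1/(-1960) = -1/1960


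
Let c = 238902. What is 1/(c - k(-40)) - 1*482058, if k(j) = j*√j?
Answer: -482058 + 1/(238902 + 80*I*√10) ≈ -4.8206e+5 - 4.4325e-9*I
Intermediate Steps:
k(j) = j^(3/2)
1/(c - k(-40)) - 1*482058 = 1/(238902 - (-40)^(3/2)) - 1*482058 = 1/(238902 - (-80)*I*√10) - 482058 = 1/(238902 + 80*I*√10) - 482058 = -482058 + 1/(238902 + 80*I*√10)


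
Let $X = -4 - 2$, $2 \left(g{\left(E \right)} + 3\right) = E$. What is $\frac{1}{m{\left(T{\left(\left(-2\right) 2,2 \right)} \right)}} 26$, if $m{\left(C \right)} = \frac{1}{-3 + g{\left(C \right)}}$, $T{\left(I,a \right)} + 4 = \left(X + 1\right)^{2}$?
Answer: $117$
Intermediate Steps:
$g{\left(E \right)} = -3 + \frac{E}{2}$
$X = -6$
$T{\left(I,a \right)} = 21$ ($T{\left(I,a \right)} = -4 + \left(-6 + 1\right)^{2} = -4 + \left(-5\right)^{2} = -4 + 25 = 21$)
$m{\left(C \right)} = \frac{1}{-6 + \frac{C}{2}}$ ($m{\left(C \right)} = \frac{1}{-3 + \left(-3 + \frac{C}{2}\right)} = \frac{1}{-6 + \frac{C}{2}}$)
$\frac{1}{m{\left(T{\left(\left(-2\right) 2,2 \right)} \right)}} 26 = \frac{1}{2 \frac{1}{-12 + 21}} \cdot 26 = \frac{1}{2 \cdot \frac{1}{9}} \cdot 26 = \frac{1}{\frac{2}{9}} \cdot 26 = \frac{9}{2} \cdot 26 = 117$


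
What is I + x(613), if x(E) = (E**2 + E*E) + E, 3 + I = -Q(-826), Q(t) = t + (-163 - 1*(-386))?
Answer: 752751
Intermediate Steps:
Q(t) = 223 + t (Q(t) = t + (-163 + 386) = t + 223 = 223 + t)
I = 600 (I = -3 - (223 - 826) = -3 - 1*(-603) = -3 + 603 = 600)
x(E) = E + 2*E**2 (x(E) = (E**2 + E**2) + E = 2*E**2 + E = E + 2*E**2)
I + x(613) = 600 + 613*(1 + 2*613) = 600 + 613*(1 + 1226) = 600 + 613*1227 = 600 + 752151 = 752751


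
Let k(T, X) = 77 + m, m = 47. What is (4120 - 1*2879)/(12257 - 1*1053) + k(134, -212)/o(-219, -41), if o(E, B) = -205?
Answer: -1134891/2296820 ≈ -0.49411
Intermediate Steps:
k(T, X) = 124 (k(T, X) = 77 + 47 = 124)
(4120 - 1*2879)/(12257 - 1*1053) + k(134, -212)/o(-219, -41) = (4120 - 1*2879)/(12257 - 1*1053) + 124/(-205) = (4120 - 2879)/(12257 - 1053) + 124*(-1/205) = 1241/11204 - 124/205 = -1134891/2296820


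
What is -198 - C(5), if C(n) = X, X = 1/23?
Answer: -4555/23 ≈ -198.04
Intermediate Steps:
X = 1/23 ≈ 0.043478
C(n) = 1/23
-198 - C(5) = -198 - 1*1/23 = -198 - 1/23 = -4555/23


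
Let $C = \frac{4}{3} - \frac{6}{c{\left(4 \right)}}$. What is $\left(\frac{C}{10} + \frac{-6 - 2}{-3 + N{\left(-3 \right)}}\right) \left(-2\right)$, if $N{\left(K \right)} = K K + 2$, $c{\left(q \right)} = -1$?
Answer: $\frac{8}{15} \approx 0.53333$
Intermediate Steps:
$N{\left(K \right)} = 2 + K^{2}$ ($N{\left(K \right)} = K^{2} + 2 = 2 + K^{2}$)
$C = \frac{22}{3}$ ($C = \frac{4}{3} - \frac{6}{-1} = 4 \cdot \frac{1}{3} - -6 = \frac{4}{3} + 6 = \frac{22}{3} \approx 7.3333$)
$\left(\frac{C}{10} + \frac{-6 - 2}{-3 + N{\left(-3 \right)}}\right) \left(-2\right) = \left(\frac{22}{3 \cdot 10} + \frac{-6 - 2}{-3 + \left(2 + \left(-3\right)^{2}\right)}\right) \left(-2\right) = \left(\frac{22}{3} \cdot \frac{1}{10} - \frac{8}{-3 + \left(2 + 9\right)}\right) \left(-2\right) = \left(\frac{11}{15} - \frac{8}{-3 + 11}\right) \left(-2\right) = \left(\frac{11}{15} - \frac{8}{8}\right) \left(-2\right) = \left(\frac{11}{15} - 1\right) \left(-2\right) = \left(- \frac{4}{15}\right) \left(-2\right) = \frac{8}{15}$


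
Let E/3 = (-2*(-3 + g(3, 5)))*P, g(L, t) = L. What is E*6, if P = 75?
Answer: 0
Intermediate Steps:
E = 0 (E = 3*(-2*(-3 + 3)*75) = 3*(-2*0*75) = 3*(0*75) = 3*0 = 0)
E*6 = 0*6 = 0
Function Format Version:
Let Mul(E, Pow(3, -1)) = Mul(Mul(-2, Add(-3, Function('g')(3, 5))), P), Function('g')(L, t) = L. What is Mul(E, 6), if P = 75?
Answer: 0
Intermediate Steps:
E = 0 (E = Mul(3, Mul(Mul(-2, Add(-3, 3)), 75)) = Mul(3, Mul(Mul(-2, 0), 75)) = Mul(3, Mul(0, 75)) = Mul(3, 0) = 0)
Mul(E, 6) = Mul(0, 6) = 0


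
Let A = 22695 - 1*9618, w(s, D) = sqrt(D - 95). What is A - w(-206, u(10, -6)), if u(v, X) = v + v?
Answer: 13077 - 5*I*sqrt(3) ≈ 13077.0 - 8.6602*I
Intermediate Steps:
u(v, X) = 2*v
w(s, D) = sqrt(-95 + D)
A = 13077 (A = 22695 - 9618 = 13077)
A - w(-206, u(10, -6)) = 13077 - sqrt(-95 + 2*10) = 13077 - sqrt(-95 + 20) = 13077 - sqrt(-75) = 13077 - 5*I*sqrt(3)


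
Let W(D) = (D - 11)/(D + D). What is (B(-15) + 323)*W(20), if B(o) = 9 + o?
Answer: 2853/40 ≈ 71.325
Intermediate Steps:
W(D) = (-11 + D)/(2*D) (W(D) = (-11 + D)/((2*D)) = (-11 + D)*(1/(2*D)) = (-11 + D)/(2*D))
(B(-15) + 323)*W(20) = ((9 - 15) + 323)*((½)*(-11 + 20)/20) = (-6 + 323)*((½)*(1/20)*9) = 317*(9/40) = 2853/40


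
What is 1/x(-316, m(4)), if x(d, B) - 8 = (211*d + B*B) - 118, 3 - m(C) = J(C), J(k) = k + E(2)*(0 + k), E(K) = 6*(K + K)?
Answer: -1/57377 ≈ -1.7429e-5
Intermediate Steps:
E(K) = 12*K (E(K) = 6*(2*K) = 12*K)
J(k) = 25*k (J(k) = k + (12*2)*(0 + k) = k + 24*k = 25*k)
m(C) = 3 - 25*C
x(d, B) = -110 + B² + 211*d (x(d, B) = 8 + ((211*d + B*B) - 118) = 8 + ((211*d + B²) - 118) = 8 + ((B² + 211*d) - 118) = 8 + (-118 + B² + 211*d) = -110 + B² + 211*d)
1/x(-316, m(4)) = 1/(-110 + (3 - 25*4)² + 211*(-316)) = 1/(-110 + (3 - 100)² - 66676) = 1/(-110 + (-97)² - 66676) = 1/(-110 + 9409 - 66676) = 1/(-57377) = -1/57377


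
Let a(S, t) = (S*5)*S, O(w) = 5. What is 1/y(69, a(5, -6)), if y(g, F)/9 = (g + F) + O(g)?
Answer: 1/1791 ≈ 0.00055835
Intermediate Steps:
a(S, t) = 5*S**2 (a(S, t) = (5*S)*S = 5*S**2)
y(g, F) = 45 + 9*F + 9*g (y(g, F) = 9*((g + F) + 5) = 9*((F + g) + 5) = 9*(5 + F + g) = 45 + 9*F + 9*g)
1/y(69, a(5, -6)) = 1/(45 + 9*(5*5**2) + 9*69) = 1/(45 + 9*(5*25) + 621) = 1/(45 + 9*125 + 621) = 1/(45 + 1125 + 621) = 1/1791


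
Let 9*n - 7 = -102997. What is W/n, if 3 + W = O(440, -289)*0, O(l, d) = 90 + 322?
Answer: 9/34330 ≈ 0.00026216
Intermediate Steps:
O(l, d) = 412
W = -3 (W = -3 + 412*0 = -3 + 0 = -3)
n = -34330/3 (n = 7/9 + (1/9)*(-102997) = 7/9 - 102997/9 = -34330/3 ≈ -11443.)
W/n = -3/(-34330/3) = -3*(-3/34330) = 9/34330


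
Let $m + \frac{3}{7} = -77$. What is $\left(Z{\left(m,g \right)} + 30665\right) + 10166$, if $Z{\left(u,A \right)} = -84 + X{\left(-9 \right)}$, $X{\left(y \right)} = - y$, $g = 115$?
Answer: $40756$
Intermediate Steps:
$m = - \frac{542}{7}$ ($m = - \frac{3}{7} - 77 = - \frac{542}{7} \approx -77.429$)
$Z{\left(u,A \right)} = -75$ ($Z{\left(u,A \right)} = -84 - -9 = -84 + 9 = -75$)
$\left(Z{\left(m,g \right)} + 30665\right) + 10166 = \left(-75 + 30665\right) + 10166 = 30590 + 10166 = 40756$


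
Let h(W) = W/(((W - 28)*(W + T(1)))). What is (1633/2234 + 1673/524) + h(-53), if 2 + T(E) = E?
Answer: 5007125107/1280068596 ≈ 3.9116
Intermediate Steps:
T(E) = -2 + E
h(W) = W/((-1 + W)*(-28 + W)) (h(W) = W/(((W - 28)*(W + (-2 + 1)))) = W/(((-28 + W)*(W - 1))) = W/(((-28 + W)*(-1 + W))) = W/(((-1 + W)*(-28 + W))) = W*(1/((-1 + W)*(-28 + W))) = W/((-1 + W)*(-28 + W)))
(1633/2234 + 1673/524) + h(-53) = (1633/2234 + 1673/524) - 53/(28 + (-53)² - 29*(-53)) = (1633*(1/2234) + 1673*(1/524)) - 53/(28 + 2809 + 1537) = (1633/2234 + 1673/524) - 53/4374 = 2296587/585308 - 53*1/4374 = 2296587/585308 - 53/4374 = 5007125107/1280068596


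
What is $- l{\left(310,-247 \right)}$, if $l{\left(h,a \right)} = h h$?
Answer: $-96100$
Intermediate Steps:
$l{\left(h,a \right)} = h^{2}$
$- l{\left(310,-247 \right)} = - 310^{2} = \left(-1\right) 96100 = -96100$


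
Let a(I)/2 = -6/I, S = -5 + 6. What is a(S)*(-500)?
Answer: 6000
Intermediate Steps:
S = 1
a(I) = -12/I (a(I) = 2*(-6/I) = -12/I)
a(S)*(-500) = -12/1*(-500) = -12*1*(-500) = -12*(-500) = 6000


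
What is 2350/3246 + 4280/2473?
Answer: 9852215/4013679 ≈ 2.4547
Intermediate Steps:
2350/3246 + 4280/2473 = 2350*(1/3246) + 4280*(1/2473) = 1175/1623 + 4280/2473 = 9852215/4013679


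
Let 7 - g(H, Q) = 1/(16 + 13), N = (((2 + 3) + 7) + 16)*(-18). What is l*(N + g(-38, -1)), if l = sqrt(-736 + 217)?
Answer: -14414*I*sqrt(519)/29 ≈ -11323.0*I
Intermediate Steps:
N = -504 (N = ((5 + 7) + 16)*(-18) = (12 + 16)*(-18) = 28*(-18) = -504)
g(H, Q) = 202/29 (g(H, Q) = 7 - 1/(16 + 13) = 7 - 1/29 = 202/29)
l = I*sqrt(519) (l = sqrt(-519) = I*sqrt(519) ≈ 22.782*I)
l*(N + g(-38, -1)) = (I*sqrt(519))*(-504 + 202/29) = (I*sqrt(519))*(-14414/29) = -14414*I*sqrt(519)/29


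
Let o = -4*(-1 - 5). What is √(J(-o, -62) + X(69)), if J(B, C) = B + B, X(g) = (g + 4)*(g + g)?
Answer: 3*√1114 ≈ 100.13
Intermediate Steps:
o = 24 (o = -4*(-6) = 24)
X(g) = 2*g*(4 + g) (X(g) = (4 + g)*(2*g) = 2*g*(4 + g))
J(B, C) = 2*B
√(J(-o, -62) + X(69)) = √(2*(-1*24) + 2*69*(4 + 69)) = √(2*(-24) + 2*69*73) = √(-48 + 10074) = √10026 = 3*√1114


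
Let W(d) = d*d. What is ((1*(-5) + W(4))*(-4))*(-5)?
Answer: 220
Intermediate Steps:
W(d) = d²
((1*(-5) + W(4))*(-4))*(-5) = ((1*(-5) + 4²)*(-4))*(-5) = ((-5 + 16)*(-4))*(-5) = (11*(-4))*(-5) = -44*(-5) = 220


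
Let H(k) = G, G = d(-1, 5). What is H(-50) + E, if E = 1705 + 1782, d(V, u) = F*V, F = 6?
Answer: 3481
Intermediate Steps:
d(V, u) = 6*V
G = -6 (G = 6*(-1) = -6)
H(k) = -6
E = 3487
H(-50) + E = -6 + 3487 = 3481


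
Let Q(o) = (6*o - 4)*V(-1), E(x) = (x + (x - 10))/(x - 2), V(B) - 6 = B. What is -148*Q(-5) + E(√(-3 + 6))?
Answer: 25174 + 6*√3 ≈ 25184.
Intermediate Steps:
V(B) = 6 + B
E(x) = (-10 + 2*x)/(-2 + x) (E(x) = (x + (-10 + x))/(-2 + x) = (-10 + 2*x)/(-2 + x))
Q(o) = -20 + 30*o (Q(o) = (6*o - 4)*(6 - 1) = (-4 + 6*o)*5 = -20 + 30*o)
-148*Q(-5) + E(√(-3 + 6)) = -148*(-20 + 30*(-5)) + 2*(-5 + √(-3 + 6))/(-2 + √(-3 + 6)) = -148*(-20 - 150) + 2*(-5 + √3)/(-2 + √3) = -148*(-170) + 2*(-5 + √3)/(-2 + √3) = 25160 + 2*(-5 + √3)/(-2 + √3)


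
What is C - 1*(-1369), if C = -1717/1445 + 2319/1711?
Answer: 199124819/145435 ≈ 1369.2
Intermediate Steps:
C = 24304/145435 (C = -1717*1/1445 + 2319*(1/1711) = -101/85 + 2319/1711 = 24304/145435 ≈ 0.16711)
C - 1*(-1369) = 24304/145435 - 1*(-1369) = 24304/145435 + 1369 = 199124819/145435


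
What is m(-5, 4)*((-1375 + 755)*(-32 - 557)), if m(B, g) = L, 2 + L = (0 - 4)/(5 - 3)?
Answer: -1460720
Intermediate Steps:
L = -4 (L = -2 + (0 - 4)/(5 - 3) = -2 - 4/2 = -2 - 4*½ = -2 - 2 = -4)
m(B, g) = -4
m(-5, 4)*((-1375 + 755)*(-32 - 557)) = -4*(-1375 + 755)*(-32 - 557) = -(-2480)*(-589) = -4*365180 = -1460720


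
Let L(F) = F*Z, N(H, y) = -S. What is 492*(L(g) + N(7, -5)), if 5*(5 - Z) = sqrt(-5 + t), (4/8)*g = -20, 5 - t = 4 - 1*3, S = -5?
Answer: -95940 + 3936*I ≈ -95940.0 + 3936.0*I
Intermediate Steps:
N(H, y) = 5 (N(H, y) = -1*(-5) = 5)
t = 4 (t = 5 - (4 - 1*3) = 5 - (4 - 3) = 5 - 1*1 = 5 - 1 = 4)
g = -40 (g = 2*(-20) = -40)
Z = 5 - I/5 (Z = 5 - sqrt(-5 + 4)/5 = 5 - I/5 ≈ 5.0 - 0.2*I)
L(F) = F*(5 - I/5)
492*(L(g) + N(7, -5)) = 492*((1/5)*(-40)*(25 - I) + 5) = 492*((-200 + 8*I) + 5) = 492*(-195 + 8*I) = -95940 + 3936*I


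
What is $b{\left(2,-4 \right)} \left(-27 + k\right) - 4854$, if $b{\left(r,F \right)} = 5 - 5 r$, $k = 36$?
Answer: $-4899$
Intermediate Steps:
$b{\left(2,-4 \right)} \left(-27 + k\right) - 4854 = \left(5 - 10\right) \left(-27 + 36\right) - 4854 = \left(5 - 10\right) 9 - 4854 = \left(-5\right) 9 - 4854 = -45 - 4854 = -4899$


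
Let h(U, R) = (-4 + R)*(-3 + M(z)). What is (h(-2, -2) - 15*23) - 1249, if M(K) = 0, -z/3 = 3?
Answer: -1576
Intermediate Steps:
z = -9 (z = -3*3 = -9)
h(U, R) = 12 - 3*R (h(U, R) = (-4 + R)*(-3 + 0) = (-4 + R)*(-3) = 12 - 3*R)
(h(-2, -2) - 15*23) - 1249 = ((12 - 3*(-2)) - 15*23) - 1249 = ((12 + 6) - 345) - 1249 = (18 - 345) - 1249 = -327 - 1249 = -1576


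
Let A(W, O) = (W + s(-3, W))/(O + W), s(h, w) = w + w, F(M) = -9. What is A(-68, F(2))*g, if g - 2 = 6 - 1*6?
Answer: 408/77 ≈ 5.2987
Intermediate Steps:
s(h, w) = 2*w
A(W, O) = 3*W/(O + W) (A(W, O) = (W + 2*W)/(O + W) = (3*W)/(O + W) = 3*W/(O + W))
g = 2 (g = 2 + (6 - 1*6) = 2 + (6 - 6) = 2 + 0 = 2)
A(-68, F(2))*g = (3*(-68)/(-9 - 68))*2 = (3*(-68)/(-77))*2 = (3*(-68)*(-1/77))*2 = (204/77)*2 = 408/77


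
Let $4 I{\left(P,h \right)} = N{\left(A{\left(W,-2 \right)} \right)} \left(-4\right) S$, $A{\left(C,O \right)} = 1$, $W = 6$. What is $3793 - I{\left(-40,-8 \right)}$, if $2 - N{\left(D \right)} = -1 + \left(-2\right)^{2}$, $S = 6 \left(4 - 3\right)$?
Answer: $3787$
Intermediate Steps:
$S = 6$ ($S = 6 \cdot 1 = 6$)
$N{\left(D \right)} = -1$ ($N{\left(D \right)} = 2 - \left(-1 + \left(-2\right)^{2}\right) = 2 - \left(-1 + 4\right) = 2 - 3 = -1$)
$I{\left(P,h \right)} = 6$ ($I{\left(P,h \right)} = \frac{\left(-1\right) \left(-4\right) 6}{4} = \frac{4 \cdot 6}{4} = \frac{1}{4} \cdot 24 = 6$)
$3793 - I{\left(-40,-8 \right)} = 3793 - 6 = 3787$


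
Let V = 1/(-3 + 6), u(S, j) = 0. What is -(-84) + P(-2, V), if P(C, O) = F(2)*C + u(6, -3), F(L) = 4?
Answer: 76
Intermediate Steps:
V = ⅓ (V = 1/3 = ⅓ ≈ 0.33333)
P(C, O) = 4*C (P(C, O) = 4*C + 0 = 4*C)
-(-84) + P(-2, V) = -(-84) + 4*(-2) = -12*(-7) - 8 = 84 - 8 = 76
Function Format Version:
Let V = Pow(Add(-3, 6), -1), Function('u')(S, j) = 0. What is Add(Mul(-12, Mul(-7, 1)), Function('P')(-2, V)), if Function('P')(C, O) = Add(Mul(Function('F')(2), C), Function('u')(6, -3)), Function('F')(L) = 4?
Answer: 76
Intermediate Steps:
V = Rational(1, 3) (V = Pow(3, -1) = Rational(1, 3) ≈ 0.33333)
Function('P')(C, O) = Mul(4, C) (Function('P')(C, O) = Add(Mul(4, C), 0) = Mul(4, C))
Add(Mul(-12, Mul(-7, 1)), Function('P')(-2, V)) = Add(Mul(-12, Mul(-7, 1)), Mul(4, -2)) = Add(Mul(-12, -7), -8) = Add(84, -8) = 76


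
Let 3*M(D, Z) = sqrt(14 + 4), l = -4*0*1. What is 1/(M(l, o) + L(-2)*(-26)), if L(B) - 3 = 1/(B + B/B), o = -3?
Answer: -26/1351 - sqrt(2)/2702 ≈ -0.019768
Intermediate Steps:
L(B) = 3 + 1/(1 + B) (L(B) = 3 + 1/(B + B/B) = 3 + 1/(B + 1) = 3 + 1/(1 + B))
l = 0 (l = 0*1 = 0)
M(D, Z) = sqrt(2) (M(D, Z) = sqrt(14 + 4)/3 = sqrt(18)/3 = (3*sqrt(2))/3 = sqrt(2))
1/(M(l, o) + L(-2)*(-26)) = 1/(sqrt(2) + ((4 + 3*(-2))/(1 - 2))*(-26)) = 1/(sqrt(2) + ((4 - 6)/(-1))*(-26)) = 1/(sqrt(2) - 1*(-2)*(-26)) = 1/(sqrt(2) + 2*(-26)) = 1/(sqrt(2) - 52) = 1/(-52 + sqrt(2))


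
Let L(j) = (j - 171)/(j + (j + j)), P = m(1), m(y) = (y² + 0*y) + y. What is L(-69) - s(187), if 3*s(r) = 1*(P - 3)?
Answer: 103/69 ≈ 1.4928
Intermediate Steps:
m(y) = y + y² (m(y) = (y² + 0) + y = y² + y = y + y²)
P = 2 (P = 1*(1 + 1) = 1*2 = 2)
L(j) = (-171 + j)/(3*j) (L(j) = (-171 + j)/(j + 2*j) = (-171 + j)/((3*j)) = (-171 + j)*(1/(3*j)) = (-171 + j)/(3*j))
s(r) = -⅓ (s(r) = (1*(2 - 3))/3 = (1*(-1))/3 = (⅓)*(-1) = -⅓)
L(-69) - s(187) = (⅓)*(-171 - 69)/(-69) - 1*(-⅓) = (⅓)*(-1/69)*(-240) + ⅓ = 80/69 + ⅓ = 103/69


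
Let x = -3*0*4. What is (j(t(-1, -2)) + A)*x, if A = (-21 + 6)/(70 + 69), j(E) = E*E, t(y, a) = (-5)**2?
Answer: 0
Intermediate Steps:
t(y, a) = 25
j(E) = E**2
x = 0 (x = 0*4 = 0)
A = -15/139 ≈ -0.10791
(j(t(-1, -2)) + A)*x = (25**2 - 15/139)*0 = (625 - 15/139)*0 = (86860/139)*0 = 0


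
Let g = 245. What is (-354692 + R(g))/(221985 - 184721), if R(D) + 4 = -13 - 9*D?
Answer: -178457/18632 ≈ -9.5780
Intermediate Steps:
R(D) = -17 - 9*D (R(D) = -4 + (-13 - 9*D) = -17 - 9*D)
(-354692 + R(g))/(221985 - 184721) = (-354692 + (-17 - 9*245))/(221985 - 184721) = (-354692 + (-17 - 2205))/37264 = (-354692 - 2222)*(1/37264) = -356914*1/37264 = -178457/18632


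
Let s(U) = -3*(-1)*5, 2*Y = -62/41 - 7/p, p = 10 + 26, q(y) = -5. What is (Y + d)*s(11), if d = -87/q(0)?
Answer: 244229/984 ≈ 248.20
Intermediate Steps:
p = 36
Y = -2519/2952 (Y = (-62/41 - 7/36)/2 = (1/2)*(-2519/1476) = -2519/2952 ≈ -0.85332)
s(U) = 15 (s(U) = 3*5 = 15)
d = 87/5 (d = -87/(-5) = -87*(-1/5) = 87/5 ≈ 17.400)
(Y + d)*s(11) = (-2519/2952 + 87/5)*15 = (244229/14760)*15 = 244229/984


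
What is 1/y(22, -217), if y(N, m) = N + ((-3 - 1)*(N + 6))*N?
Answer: -1/2442 ≈ -0.00040950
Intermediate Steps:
y(N, m) = N + N*(-24 - 4*N) (y(N, m) = N + (-4*(6 + N))*N = N + (-24 - 4*N)*N = N + N*(-24 - 4*N))
1/y(22, -217) = 1/(-1*22*(23 + 4*22)) = 1/(-1*22*(23 + 88)) = 1/(-1*22*111) = 1/(-2442) = -1/2442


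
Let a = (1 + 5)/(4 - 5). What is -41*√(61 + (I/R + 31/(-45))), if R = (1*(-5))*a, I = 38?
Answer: -41*√13855/15 ≈ -321.73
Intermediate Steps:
a = -6 (a = 6/(-1) = 6*(-1) = -6)
R = 30 (R = (1*(-5))*(-6) = -5*(-6) = 30)
-41*√(61 + (I/R + 31/(-45))) = -41*√(61 + (38/30 + 31/(-45))) = -41*√(61 + (38*(1/30) + 31*(-1/45))) = -41*√(61 + (19/15 - 31/45)) = -41*√(61 + 26/45) = -41*√13855/15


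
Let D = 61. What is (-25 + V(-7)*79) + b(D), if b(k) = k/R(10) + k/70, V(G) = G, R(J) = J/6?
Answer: -37837/70 ≈ -540.53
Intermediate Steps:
R(J) = J/6 (R(J) = J*(⅙) = J/6)
b(k) = 43*k/70 (b(k) = k/(((⅙)*10)) + k/70 = k/(5/3) + k*(1/70) = k*(⅗) + k/70 = 3*k/5 + k/70 = 43*k/70)
(-25 + V(-7)*79) + b(D) = (-25 - 7*79) + (43/70)*61 = (-25 - 553) + 2623/70 = -578 + 2623/70 = -37837/70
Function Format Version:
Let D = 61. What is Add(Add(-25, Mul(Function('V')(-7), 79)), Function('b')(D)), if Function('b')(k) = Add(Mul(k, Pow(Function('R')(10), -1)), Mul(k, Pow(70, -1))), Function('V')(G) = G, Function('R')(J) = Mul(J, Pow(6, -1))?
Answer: Rational(-37837, 70) ≈ -540.53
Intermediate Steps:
Function('R')(J) = Mul(Rational(1, 6), J) (Function('R')(J) = Mul(J, Rational(1, 6)) = Mul(Rational(1, 6), J))
Function('b')(k) = Mul(Rational(43, 70), k) (Function('b')(k) = Add(Mul(k, Pow(Mul(Rational(1, 6), 10), -1)), Mul(k, Pow(70, -1))) = Add(Mul(k, Pow(Rational(5, 3), -1)), Mul(k, Rational(1, 70))) = Add(Mul(k, Rational(3, 5)), Mul(Rational(1, 70), k)) = Add(Mul(Rational(3, 5), k), Mul(Rational(1, 70), k)) = Mul(Rational(43, 70), k))
Add(Add(-25, Mul(Function('V')(-7), 79)), Function('b')(D)) = Add(Add(-25, Mul(-7, 79)), Mul(Rational(43, 70), 61)) = Add(Add(-25, -553), Rational(2623, 70)) = Add(-578, Rational(2623, 70)) = Rational(-37837, 70)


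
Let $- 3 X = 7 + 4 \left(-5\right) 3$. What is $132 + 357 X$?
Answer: $6439$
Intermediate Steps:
$X = \frac{53}{3}$ ($X = - \frac{7 + 4 \left(-5\right) 3}{3} = - \frac{7 - 60}{3} = \left(- \frac{1}{3}\right) \left(-53\right) = \frac{53}{3} \approx 17.667$)
$132 + 357 X = 132 + 357 \cdot \frac{53}{3} = 132 + 6307 = 6439$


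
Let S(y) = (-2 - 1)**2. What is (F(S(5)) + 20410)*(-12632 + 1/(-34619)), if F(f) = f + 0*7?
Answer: -8929375900571/34619 ≈ -2.5793e+8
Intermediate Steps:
S(y) = 9 (S(y) = (-3)**2 = 9)
F(f) = f (F(f) = f + 0 = f)
(F(S(5)) + 20410)*(-12632 + 1/(-34619)) = (9 + 20410)*(-12632 + 1/(-34619)) = 20419*(-12632 - 1/34619) = 20419*(-437307209/34619) = -8929375900571/34619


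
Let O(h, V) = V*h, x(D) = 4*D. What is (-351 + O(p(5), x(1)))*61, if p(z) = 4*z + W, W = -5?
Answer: -17751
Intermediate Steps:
p(z) = -5 + 4*z (p(z) = 4*z - 5 = -5 + 4*z)
(-351 + O(p(5), x(1)))*61 = (-351 + (4*1)*(-5 + 4*5))*61 = (-351 + 4*(-5 + 20))*61 = (-351 + 4*15)*61 = (-351 + 60)*61 = -291*61 = -17751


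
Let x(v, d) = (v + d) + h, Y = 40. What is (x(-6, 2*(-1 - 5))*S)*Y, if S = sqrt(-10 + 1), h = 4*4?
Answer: -240*I ≈ -240.0*I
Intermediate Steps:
h = 16
x(v, d) = 16 + d + v (x(v, d) = (v + d) + 16 = (d + v) + 16 = 16 + d + v)
S = 3*I (S = sqrt(-9) = 3*I ≈ 3.0*I)
(x(-6, 2*(-1 - 5))*S)*Y = ((16 + 2*(-1 - 5) - 6)*(3*I))*40 = ((16 + 2*(-6) - 6)*(3*I))*40 = ((16 - 12 - 6)*(3*I))*40 = -6*I*40 = -240*I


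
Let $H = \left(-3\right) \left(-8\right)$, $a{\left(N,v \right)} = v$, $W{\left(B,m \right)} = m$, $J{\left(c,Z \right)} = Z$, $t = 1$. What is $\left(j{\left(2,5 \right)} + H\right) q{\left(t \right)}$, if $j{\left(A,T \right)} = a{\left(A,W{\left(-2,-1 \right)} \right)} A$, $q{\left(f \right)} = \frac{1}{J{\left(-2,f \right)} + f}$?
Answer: $11$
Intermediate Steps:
$q{\left(f \right)} = \frac{1}{2 f}$ ($q{\left(f \right)} = \frac{1}{f + f} = \frac{1}{2 f}$)
$j{\left(A,T \right)} = - A$
$H = 24$
$\left(j{\left(2,5 \right)} + H\right) q{\left(t \right)} = \left(\left(-1\right) 2 + 24\right) \frac{1}{2 \cdot 1} = \left(-2 + 24\right) \frac{1}{2} \cdot 1 = 22 \cdot \frac{1}{2} = 11$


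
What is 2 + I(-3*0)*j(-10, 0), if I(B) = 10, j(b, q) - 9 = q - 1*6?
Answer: 32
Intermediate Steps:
j(b, q) = 3 + q (j(b, q) = 9 + (q - 1*6) = 9 + (q - 6) = 9 + (-6 + q) = 3 + q)
2 + I(-3*0)*j(-10, 0) = 2 + 10*(3 + 0) = 2 + 10*3 = 2 + 30 = 32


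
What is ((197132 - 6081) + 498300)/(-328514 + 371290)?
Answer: 689351/42776 ≈ 16.115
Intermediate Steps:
((197132 - 6081) + 498300)/(-328514 + 371290) = (191051 + 498300)/42776 = 689351*(1/42776) = 689351/42776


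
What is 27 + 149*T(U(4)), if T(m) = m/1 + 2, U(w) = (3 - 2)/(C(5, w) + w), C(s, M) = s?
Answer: 3074/9 ≈ 341.56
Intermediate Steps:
U(w) = 1/(5 + w) (U(w) = (3 - 2)/(5 + w) = 1/(5 + w))
T(m) = 2 + m (T(m) = m*1 + 2 = m + 2 = 2 + m)
27 + 149*T(U(4)) = 27 + 149*(2 + 1/(5 + 4)) = 27 + 149*(2 + 1/9) = 27 + 149*(19/9) = 27 + 2831/9 = 3074/9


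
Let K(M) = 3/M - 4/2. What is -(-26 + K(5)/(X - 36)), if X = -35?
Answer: 9223/355 ≈ 25.980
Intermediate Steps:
K(M) = -2 + 3/M (K(M) = 3/M - 4*1/2 = 3/M - 2 = -2 + 3/M)
-(-26 + K(5)/(X - 36)) = -(-26 + (-2 + 3/5)/(-35 - 36)) = -(-26 + (-2 + 3*(1/5))/(-71)) = -(-26 + (-2 + 3/5)*(-1/71)) = -(-26 - 7/5*(-1/71)) = -(-26 + 7/355) = -1*(-9223/355) = 9223/355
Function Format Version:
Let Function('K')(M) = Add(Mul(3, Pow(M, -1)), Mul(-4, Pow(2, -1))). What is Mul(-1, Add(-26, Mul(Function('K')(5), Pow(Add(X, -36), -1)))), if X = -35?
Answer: Rational(9223, 355) ≈ 25.980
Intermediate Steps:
Function('K')(M) = Add(-2, Mul(3, Pow(M, -1))) (Function('K')(M) = Add(Mul(3, Pow(M, -1)), Mul(-4, Rational(1, 2))) = Add(Mul(3, Pow(M, -1)), -2) = Add(-2, Mul(3, Pow(M, -1))))
Mul(-1, Add(-26, Mul(Function('K')(5), Pow(Add(X, -36), -1)))) = Mul(-1, Add(-26, Mul(Add(-2, Mul(3, Pow(5, -1))), Pow(Add(-35, -36), -1)))) = Mul(-1, Add(-26, Mul(Add(-2, Mul(3, Rational(1, 5))), Pow(-71, -1)))) = Mul(-1, Add(-26, Mul(Add(-2, Rational(3, 5)), Rational(-1, 71)))) = Mul(-1, Add(-26, Mul(Rational(-7, 5), Rational(-1, 71)))) = Mul(-1, Add(-26, Rational(7, 355))) = Mul(-1, Rational(-9223, 355)) = Rational(9223, 355)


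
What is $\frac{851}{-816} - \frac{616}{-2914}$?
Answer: $- \frac{988579}{1188912} \approx -0.8315$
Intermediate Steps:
$\frac{851}{-816} - \frac{616}{-2914} = 851 \left(- \frac{1}{816}\right) - - \frac{308}{1457} = - \frac{851}{816} + \frac{308}{1457} = - \frac{988579}{1188912}$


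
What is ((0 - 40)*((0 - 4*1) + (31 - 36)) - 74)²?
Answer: 81796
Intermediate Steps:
((0 - 40)*((0 - 4*1) + (31 - 36)) - 74)² = (-40*((0 - 4) - 5) - 74)² = (-40*(-4 - 5) - 74)² = (-40*(-9) - 74)² = (360 - 74)² = 286² = 81796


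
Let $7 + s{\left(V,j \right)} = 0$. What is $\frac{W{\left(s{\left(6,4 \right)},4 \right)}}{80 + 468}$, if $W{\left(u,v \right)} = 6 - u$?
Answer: $\frac{13}{548} \approx 0.023723$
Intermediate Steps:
$s{\left(V,j \right)} = -7$ ($s{\left(V,j \right)} = -7 + 0 = -7$)
$\frac{W{\left(s{\left(6,4 \right)},4 \right)}}{80 + 468} = \frac{6 - -7}{80 + 468} = \frac{6 + 7}{548} = 13 \cdot \frac{1}{548} = \frac{13}{548}$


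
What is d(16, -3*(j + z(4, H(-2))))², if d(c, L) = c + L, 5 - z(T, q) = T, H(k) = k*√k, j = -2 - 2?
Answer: 625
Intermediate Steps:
j = -4
H(k) = k^(3/2)
z(T, q) = 5 - T
d(c, L) = L + c
d(16, -3*(j + z(4, H(-2))))² = (-3*(-4 + (5 - 1*4)) + 16)² = (-3*(-4 + (5 - 4)) + 16)² = (-3*(-4 + 1) + 16)² = (-3*(-3) + 16)² = (9 + 16)² = 25² = 625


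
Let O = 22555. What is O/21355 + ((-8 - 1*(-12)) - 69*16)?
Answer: -4693589/4271 ≈ -1098.9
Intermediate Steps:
O/21355 + ((-8 - 1*(-12)) - 69*16) = 22555/21355 + ((-8 - 1*(-12)) - 69*16) = 22555*(1/21355) + ((-8 + 12) - 1104) = 4511/4271 + (4 - 1104) = 4511/4271 - 1100 = -4693589/4271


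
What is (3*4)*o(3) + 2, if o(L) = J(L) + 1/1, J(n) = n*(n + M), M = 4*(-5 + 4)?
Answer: -22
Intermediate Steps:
M = -4 (M = 4*(-1) = -4)
J(n) = n*(-4 + n) (J(n) = n*(n - 4) = n*(-4 + n))
o(L) = 1 + L*(-4 + L) (o(L) = L*(-4 + L) + 1/1 = L*(-4 + L) + 1 = 1 + L*(-4 + L))
(3*4)*o(3) + 2 = (3*4)*(1 + 3*(-4 + 3)) + 2 = 12*(1 + 3*(-1)) + 2 = 12*(1 - 3) + 2 = 12*(-2) + 2 = -24 + 2 = -22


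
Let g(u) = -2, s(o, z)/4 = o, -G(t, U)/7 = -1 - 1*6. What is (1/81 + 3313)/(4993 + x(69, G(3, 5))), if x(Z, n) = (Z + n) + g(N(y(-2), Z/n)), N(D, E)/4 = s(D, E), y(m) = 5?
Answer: 268354/413829 ≈ 0.64847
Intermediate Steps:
G(t, U) = 49 (G(t, U) = -7*(-1 - 1*6) = -7*(-1 - 6) = -7*(-7) = 49)
s(o, z) = 4*o
N(D, E) = 16*D (N(D, E) = 4*(4*D) = 16*D)
x(Z, n) = -2 + Z + n (x(Z, n) = (Z + n) - 2 = -2 + Z + n)
(1/81 + 3313)/(4993 + x(69, G(3, 5))) = (1/81 + 3313)/(4993 + (-2 + 69 + 49)) = (1/81 + 3313)/(4993 + 116) = (268354/81)/5109 = (268354/81)*(1/5109) = 268354/413829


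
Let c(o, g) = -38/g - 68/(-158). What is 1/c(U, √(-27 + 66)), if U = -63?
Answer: -52377/4483460 - 118579*√39/4483460 ≈ -0.17685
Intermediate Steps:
c(o, g) = 34/79 - 38/g (c(o, g) = -38/g - 68*(-1/158) = -38/g + 34/79 = 34/79 - 38/g)
1/c(U, √(-27 + 66)) = 1/(34/79 - 38/√(-27 + 66)) = 1/(34/79 - 38*√39/39)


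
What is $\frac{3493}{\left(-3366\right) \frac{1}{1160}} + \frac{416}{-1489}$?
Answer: $- \frac{3017324788}{2505987} \approx -1204.0$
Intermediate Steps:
$\frac{3493}{\left(-3366\right) \frac{1}{1160}} + \frac{416}{-1489} = \frac{3493}{\left(-3366\right) \frac{1}{1160}} + 416 \left(- \frac{1}{1489}\right) = \frac{3493}{- \frac{1683}{580}} - \frac{416}{1489} = 3493 \left(- \frac{580}{1683}\right) - \frac{416}{1489} = - \frac{2025940}{1683} - \frac{416}{1489} = - \frac{3017324788}{2505987}$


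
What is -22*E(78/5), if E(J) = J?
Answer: -1716/5 ≈ -343.20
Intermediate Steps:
-22*E(78/5) = -1716/5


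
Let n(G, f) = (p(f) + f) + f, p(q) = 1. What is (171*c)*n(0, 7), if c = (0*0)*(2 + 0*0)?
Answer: 0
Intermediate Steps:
n(G, f) = 1 + 2*f (n(G, f) = (1 + f) + f = 1 + 2*f)
c = 0 (c = 0*(2 + 0) = 0*2 = 0)
(171*c)*n(0, 7) = (171*0)*(1 + 2*7) = 0*(1 + 14) = 0*15 = 0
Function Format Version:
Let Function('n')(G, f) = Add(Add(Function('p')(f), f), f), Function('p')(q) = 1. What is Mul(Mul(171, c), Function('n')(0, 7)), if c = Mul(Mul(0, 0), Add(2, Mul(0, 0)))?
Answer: 0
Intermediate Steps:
Function('n')(G, f) = Add(1, Mul(2, f)) (Function('n')(G, f) = Add(Add(1, f), f) = Add(1, Mul(2, f)))
c = 0 (c = Mul(0, Add(2, 0)) = Mul(0, 2) = 0)
Mul(Mul(171, c), Function('n')(0, 7)) = Mul(Mul(171, 0), Add(1, Mul(2, 7))) = Mul(0, Add(1, 14)) = Mul(0, 15) = 0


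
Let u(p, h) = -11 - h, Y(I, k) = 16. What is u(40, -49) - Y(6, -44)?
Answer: 22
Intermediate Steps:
u(40, -49) - Y(6, -44) = (-11 - 1*(-49)) - 1*16 = (-11 + 49) - 16 = 38 - 16 = 22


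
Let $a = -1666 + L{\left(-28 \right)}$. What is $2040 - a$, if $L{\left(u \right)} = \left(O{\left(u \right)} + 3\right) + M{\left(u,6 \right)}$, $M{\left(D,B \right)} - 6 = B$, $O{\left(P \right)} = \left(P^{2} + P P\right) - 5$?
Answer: $2128$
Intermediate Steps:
$O{\left(P \right)} = -5 + 2 P^{2}$ ($O{\left(P \right)} = \left(P^{2} + P^{2}\right) - 5 = 2 P^{2} - 5 = -5 + 2 P^{2}$)
$M{\left(D,B \right)} = 6 + B$
$L{\left(u \right)} = 10 + 2 u^{2}$ ($L{\left(u \right)} = \left(\left(-5 + 2 u^{2}\right) + 3\right) + \left(6 + 6\right) = \left(-2 + 2 u^{2}\right) + 12 = 10 + 2 u^{2}$)
$a = -88$ ($a = -1666 + \left(10 + 2 \left(-28\right)^{2}\right) = -1666 + \left(10 + 2 \cdot 784\right) = -1666 + \left(10 + 1568\right) = -1666 + 1578 = -88$)
$2040 - a = 2040 - -88 = 2040 + 88 = 2128$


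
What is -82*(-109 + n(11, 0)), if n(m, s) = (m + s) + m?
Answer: 7134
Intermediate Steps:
n(m, s) = s + 2*m
-82*(-109 + n(11, 0)) = -82*(-109 + (0 + 2*11)) = -82*(-109 + (0 + 22)) = -82*(-109 + 22) = -82*(-87) = 7134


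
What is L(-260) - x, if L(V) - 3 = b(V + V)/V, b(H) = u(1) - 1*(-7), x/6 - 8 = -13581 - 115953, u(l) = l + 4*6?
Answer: 50515327/65 ≈ 7.7716e+5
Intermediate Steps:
u(l) = 24 + l (u(l) = l + 24 = 24 + l)
x = -777156 (x = 48 + 6*(-13581 - 115953) = 48 + 6*(-129534) = 48 - 777204 = -777156)
b(H) = 32 (b(H) = (24 + 1) - 1*(-7) = 25 + 7 = 32)
L(V) = 3 + 32/V
L(-260) - x = (3 + 32/(-260)) - 1*(-777156) = (3 + 32*(-1/260)) + 777156 = (3 - 8/65) + 777156 = 187/65 + 777156 = 50515327/65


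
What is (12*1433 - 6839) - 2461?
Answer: 7896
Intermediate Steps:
(12*1433 - 6839) - 2461 = (17196 - 6839) - 2461 = 10357 - 2461 = 7896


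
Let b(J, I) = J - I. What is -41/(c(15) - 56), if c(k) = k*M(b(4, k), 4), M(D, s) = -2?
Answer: 41/86 ≈ 0.47674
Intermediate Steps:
c(k) = -2*k (c(k) = k*(-2) = -2*k)
-41/(c(15) - 56) = -41/(-2*15 - 56) = -41/(-30 - 56) = -41/(-86) = -41*(-1/86) = 41/86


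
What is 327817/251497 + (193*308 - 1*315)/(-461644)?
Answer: 136463985035/116102081068 ≈ 1.1754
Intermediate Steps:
327817/251497 + (193*308 - 1*315)/(-461644) = 327817*(1/251497) + (59444 - 315)*(-1/461644) = 327817/251497 + 59129*(-1/461644) = 327817/251497 - 59129/461644 = 136463985035/116102081068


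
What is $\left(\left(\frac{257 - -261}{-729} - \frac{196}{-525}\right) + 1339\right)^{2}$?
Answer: $\frac{595219903442641}{332150625} \approx 1.792 \cdot 10^{6}$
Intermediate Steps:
$\left(\left(\frac{257 - -261}{-729} - \frac{196}{-525}\right) + 1339\right)^{2} = \left(\left(\left(257 + 261\right) \left(- \frac{1}{729}\right) - - \frac{28}{75}\right) + 1339\right)^{2} = \left(\left(518 \left(- \frac{1}{729}\right) + \frac{28}{75}\right) + 1339\right)^{2} = \left(\left(- \frac{518}{729} + \frac{28}{75}\right) + 1339\right)^{2} = \left(- \frac{6146}{18225} + 1339\right)^{2} = \left(\frac{24397129}{18225}\right)^{2} = \frac{595219903442641}{332150625}$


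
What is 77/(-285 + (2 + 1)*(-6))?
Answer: -77/303 ≈ -0.25413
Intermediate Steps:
77/(-285 + (2 + 1)*(-6)) = 77/(-285 + 3*(-6)) = 77/(-285 - 18) = 77/(-303) = -1/303*77 = -77/303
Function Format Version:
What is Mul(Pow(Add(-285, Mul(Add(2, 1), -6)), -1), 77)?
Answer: Rational(-77, 303) ≈ -0.25413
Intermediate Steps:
Mul(Pow(Add(-285, Mul(Add(2, 1), -6)), -1), 77) = Mul(Pow(Add(-285, Mul(3, -6)), -1), 77) = Mul(Pow(Add(-285, -18), -1), 77) = Mul(Pow(-303, -1), 77) = Mul(Rational(-1, 303), 77) = Rational(-77, 303)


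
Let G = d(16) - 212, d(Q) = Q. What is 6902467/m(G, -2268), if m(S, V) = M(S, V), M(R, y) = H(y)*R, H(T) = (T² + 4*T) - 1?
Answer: -6902467/1006411196 ≈ -0.0068585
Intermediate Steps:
H(T) = -1 + T² + 4*T
G = -196 (G = 16 - 212 = -196)
M(R, y) = R*(-1 + y² + 4*y) (M(R, y) = (-1 + y² + 4*y)*R = R*(-1 + y² + 4*y))
m(S, V) = S*(-1 + V² + 4*V)
6902467/m(G, -2268) = 6902467/((-196*(-1 + (-2268)² + 4*(-2268)))) = 6902467/((-196*(-1 + 5143824 - 9072))) = 6902467/((-196*5134751)) = 6902467/(-1006411196) = 6902467*(-1/1006411196) = -6902467/1006411196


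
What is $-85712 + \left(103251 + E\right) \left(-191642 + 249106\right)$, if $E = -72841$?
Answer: $1747394528$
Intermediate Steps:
$-85712 + \left(103251 + E\right) \left(-191642 + 249106\right) = -85712 + \left(103251 - 72841\right) \left(-191642 + 249106\right) = -85712 + 30410 \cdot 57464 = -85712 + 1747480240 = 1747394528$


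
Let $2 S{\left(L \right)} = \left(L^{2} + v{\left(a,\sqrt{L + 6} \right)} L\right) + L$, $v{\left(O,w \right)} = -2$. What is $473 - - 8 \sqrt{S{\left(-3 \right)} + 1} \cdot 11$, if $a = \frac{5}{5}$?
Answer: $473 + 88 \sqrt{7} \approx 705.83$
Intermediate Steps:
$a = 1$ ($a = 5 \cdot \frac{1}{5} = 1$)
$S{\left(L \right)} = \frac{L^{2}}{2} - \frac{L}{2}$ ($S{\left(L \right)} = \frac{\left(L^{2} - 2 L\right) + L}{2} = \frac{L^{2} - L}{2} = \frac{L^{2}}{2} - \frac{L}{2}$)
$473 - - 8 \sqrt{S{\left(-3 \right)} + 1} \cdot 11 = 473 - - 8 \sqrt{\frac{1}{2} \left(-3\right) \left(-1 - 3\right) + 1} \cdot 11 = 473 - - 8 \sqrt{\frac{1}{2} \left(-3\right) \left(-4\right) + 1} \cdot 11 = 473 - - 8 \sqrt{6 + 1} \cdot 11 = 473 - - 8 \sqrt{7} \cdot 11 = 473 - - 88 \sqrt{7} = 473 + 88 \sqrt{7}$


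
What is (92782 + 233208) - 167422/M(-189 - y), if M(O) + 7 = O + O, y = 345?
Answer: 350606672/1075 ≈ 3.2615e+5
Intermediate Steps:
M(O) = -7 + 2*O (M(O) = -7 + (O + O) = -7 + 2*O)
(92782 + 233208) - 167422/M(-189 - y) = (92782 + 233208) - 167422/(-7 + 2*(-189 - 1*345)) = 325990 - 167422/(-7 + 2*(-189 - 345)) = 325990 - 167422/(-7 + 2*(-534)) = 325990 - 167422/(-7 - 1068) = 325990 - 167422/(-1075) = 325990 - 167422*(-1/1075) = 325990 + 167422/1075 = 350606672/1075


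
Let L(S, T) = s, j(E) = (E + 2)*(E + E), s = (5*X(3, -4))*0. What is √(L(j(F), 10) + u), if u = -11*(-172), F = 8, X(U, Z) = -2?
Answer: 2*√473 ≈ 43.497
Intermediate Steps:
u = 1892
s = 0 (s = (5*(-2))*0 = -10*0 = 0)
j(E) = 2*E*(2 + E) (j(E) = (2 + E)*(2*E) = 2*E*(2 + E))
L(S, T) = 0
√(L(j(F), 10) + u) = √(0 + 1892) = √1892 = 2*√473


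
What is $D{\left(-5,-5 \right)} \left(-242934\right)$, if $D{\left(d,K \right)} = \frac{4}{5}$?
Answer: $- \frac{971736}{5} \approx -1.9435 \cdot 10^{5}$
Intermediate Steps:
$D{\left(d,K \right)} = \frac{4}{5}$ ($D{\left(d,K \right)} = 4 \cdot \frac{1}{5} = \frac{4}{5}$)
$D{\left(-5,-5 \right)} \left(-242934\right) = \frac{4}{5} \left(-242934\right) = - \frac{971736}{5}$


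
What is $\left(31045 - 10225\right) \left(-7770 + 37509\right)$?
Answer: $619165980$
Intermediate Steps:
$\left(31045 - 10225\right) \left(-7770 + 37509\right) = 20820 \cdot 29739 = 619165980$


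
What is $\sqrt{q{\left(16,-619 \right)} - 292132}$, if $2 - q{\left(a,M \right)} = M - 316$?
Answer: $9 i \sqrt{3595} \approx 539.63 i$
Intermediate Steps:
$q{\left(a,M \right)} = 318 - M$ ($q{\left(a,M \right)} = 2 - \left(M - 316\right) = 2 - \left(-316 + M\right) = 318 - M$)
$\sqrt{q{\left(16,-619 \right)} - 292132} = \sqrt{\left(318 - -619\right) - 292132} = \sqrt{\left(318 + 619\right) - 292132} = \sqrt{937 - 292132} = \sqrt{-291195} = 9 i \sqrt{3595}$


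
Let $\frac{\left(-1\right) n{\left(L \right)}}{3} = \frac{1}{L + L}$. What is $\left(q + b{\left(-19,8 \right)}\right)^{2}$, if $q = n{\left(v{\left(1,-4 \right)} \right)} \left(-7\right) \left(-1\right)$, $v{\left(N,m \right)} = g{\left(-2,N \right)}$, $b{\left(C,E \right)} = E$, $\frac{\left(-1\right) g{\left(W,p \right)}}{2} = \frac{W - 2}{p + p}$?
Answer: $\frac{1849}{64} \approx 28.891$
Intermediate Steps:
$g{\left(W,p \right)} = - \frac{-2 + W}{p}$ ($g{\left(W,p \right)} = - 2 \frac{W - 2}{p + p} = - 2 \frac{-2 + W}{2 p} = - \frac{-2 + W}{p}$)
$v{\left(N,m \right)} = \frac{4}{N}$ ($v{\left(N,m \right)} = \frac{2 - -2}{N} = \frac{2 + 2}{N} = \frac{1}{N} 4 = \frac{4}{N}$)
$n{\left(L \right)} = - \frac{3}{2 L}$ ($n{\left(L \right)} = - \frac{3}{L + L} = - \frac{3}{2 L}$)
$q = - \frac{21}{8}$ ($q = - \frac{3}{2 \cdot \frac{4}{1}} \left(-7\right) \left(-1\right) = - \frac{3}{2 \cdot 4 \cdot 1} \left(-7\right) \left(-1\right) = - \frac{3}{2 \cdot 4} \left(-7\right) \left(-1\right) = \left(- \frac{3}{2}\right) \frac{1}{4} \left(-7\right) \left(-1\right) = \left(- \frac{3}{8}\right) \left(-7\right) \left(-1\right) = \frac{21}{8} \left(-1\right) = - \frac{21}{8} \approx -2.625$)
$\left(q + b{\left(-19,8 \right)}\right)^{2} = \left(- \frac{21}{8} + 8\right)^{2} = \left(\frac{43}{8}\right)^{2} = \frac{1849}{64}$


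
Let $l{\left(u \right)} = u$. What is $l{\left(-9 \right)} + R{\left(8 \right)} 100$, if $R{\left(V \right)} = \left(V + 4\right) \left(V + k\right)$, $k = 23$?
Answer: $37191$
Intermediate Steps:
$R{\left(V \right)} = \left(4 + V\right) \left(23 + V\right)$ ($R{\left(V \right)} = \left(V + 4\right) \left(V + 23\right) = \left(4 + V\right) \left(23 + V\right)$)
$l{\left(-9 \right)} + R{\left(8 \right)} 100 = -9 + \left(92 + 8^{2} + 27 \cdot 8\right) 100 = -9 + \left(92 + 64 + 216\right) 100 = -9 + 372 \cdot 100 = -9 + 37200 = 37191$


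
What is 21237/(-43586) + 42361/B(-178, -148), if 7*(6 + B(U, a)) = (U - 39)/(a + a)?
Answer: -546555636181/76057570 ≈ -7186.1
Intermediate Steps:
B(U, a) = -6 + (-39 + U)/(14*a) (B(U, a) = -6 + ((U - 39)/(a + a))/7 = -6 + ((-39 + U)/((2*a)))/7 = -6 + ((-39 + U)*(1/(2*a)))/7 = -6 + ((-39 + U)/(2*a))/7 = -6 + (-39 + U)/(14*a))
21237/(-43586) + 42361/B(-178, -148) = 21237/(-43586) + 42361/(((1/14)*(-39 - 178 - 84*(-148))/(-148))) = 21237*(-1/43586) + 42361/(((1/14)*(-1/148)*(-39 - 178 + 12432))) = -21237/43586 + 42361/(((1/14)*(-1/148)*12215)) = -21237/43586 + 42361/(-1745/296) = -21237/43586 + 42361*(-296/1745) = -21237/43586 - 12538856/1745 = -546555636181/76057570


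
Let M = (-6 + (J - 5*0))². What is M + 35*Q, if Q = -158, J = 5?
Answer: -5529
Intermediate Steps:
M = 1 (M = (-6 + (5 - 5*0))² = (-6 + (5 + 0))² = (-6 + 5)² = (-1)² = 1)
M + 35*Q = 1 + 35*(-158) = 1 - 5530 = -5529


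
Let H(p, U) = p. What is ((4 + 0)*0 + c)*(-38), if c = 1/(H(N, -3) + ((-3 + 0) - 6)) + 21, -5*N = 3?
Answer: -19057/24 ≈ -794.04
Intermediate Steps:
N = -⅗ (N = -⅕*3 = -⅗ ≈ -0.60000)
c = 1003/48 (c = 1/(-⅗ + ((-3 + 0) - 6)) + 21 = 1/(-⅗ + (-3 - 6)) + 21 = 1/(-⅗ - 9) + 21 = 1/(-48/5) + 21 = -5/48 + 21 = 1003/48 ≈ 20.896)
((4 + 0)*0 + c)*(-38) = ((4 + 0)*0 + 1003/48)*(-38) = (4*0 + 1003/48)*(-38) = (0 + 1003/48)*(-38) = (1003/48)*(-38) = -19057/24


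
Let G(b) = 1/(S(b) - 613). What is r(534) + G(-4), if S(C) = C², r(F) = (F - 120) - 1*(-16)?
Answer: 256709/597 ≈ 430.00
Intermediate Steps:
r(F) = -104 + F (r(F) = (-120 + F) + 16 = -104 + F)
G(b) = 1/(-613 + b²) (G(b) = 1/(b² - 613) = 1/(-613 + b²))
r(534) + G(-4) = (-104 + 534) + 1/(-613 + (-4)²) = 430 + 1/(-613 + 16) = 430 + 1/(-597) = 430 - 1/597 = 256709/597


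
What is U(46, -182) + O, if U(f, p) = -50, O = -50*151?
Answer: -7600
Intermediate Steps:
O = -7550
U(46, -182) + O = -50 - 7550 = -7600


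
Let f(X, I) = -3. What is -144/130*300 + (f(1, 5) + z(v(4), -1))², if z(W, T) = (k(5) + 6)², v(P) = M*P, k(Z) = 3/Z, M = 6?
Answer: 10666548/8125 ≈ 1312.8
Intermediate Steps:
v(P) = 6*P
z(W, T) = 1089/25 (z(W, T) = (3/5 + 6)² = (3*(⅕) + 6)² = (⅗ + 6)² = (33/5)² = 1089/25)
-144/130*300 + (f(1, 5) + z(v(4), -1))² = -144/130*300 + (-3 + 1089/25)² = -144*1/130*300 + (1014/25)² = -72/65*300 + 1028196/625 = -4320/13 + 1028196/625 = 10666548/8125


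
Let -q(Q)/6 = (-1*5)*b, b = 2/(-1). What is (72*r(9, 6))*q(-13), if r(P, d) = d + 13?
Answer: -82080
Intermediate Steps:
b = -2 (b = 2*(-1) = -2)
r(P, d) = 13 + d
q(Q) = -60 (q(Q) = -6*(-1*5)*(-2) = -(-30)*(-2) = -6*10 = -60)
(72*r(9, 6))*q(-13) = (72*(13 + 6))*(-60) = (72*19)*(-60) = 1368*(-60) = -82080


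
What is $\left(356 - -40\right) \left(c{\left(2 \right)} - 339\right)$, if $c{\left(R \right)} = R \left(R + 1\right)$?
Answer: $-131868$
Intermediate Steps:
$c{\left(R \right)} = R \left(1 + R\right)$
$\left(356 - -40\right) \left(c{\left(2 \right)} - 339\right) = \left(356 - -40\right) \left(2 \left(1 + 2\right) - 339\right) = \left(356 + 40\right) \left(2 \cdot 3 - 339\right) = 396 \left(6 - 339\right) = 396 \left(-333\right) = -131868$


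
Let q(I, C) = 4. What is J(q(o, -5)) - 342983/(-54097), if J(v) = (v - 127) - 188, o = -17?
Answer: -16481184/54097 ≈ -304.66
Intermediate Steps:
J(v) = -315 + v (J(v) = (-127 + v) - 188 = -315 + v)
J(q(o, -5)) - 342983/(-54097) = (-315 + 4) - 342983/(-54097) = -311 - 342983*(-1)/54097 = -311 - 1*(-342983/54097) = -311 + 342983/54097 = -16481184/54097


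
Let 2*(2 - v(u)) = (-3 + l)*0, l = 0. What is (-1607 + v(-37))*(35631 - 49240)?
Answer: 21842445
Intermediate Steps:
v(u) = 2 (v(u) = 2 - (-3 + 0)*0/2 = 2 - (-3)*0/2 = 2 - ½*0 = 2 + 0 = 2)
(-1607 + v(-37))*(35631 - 49240) = (-1607 + 2)*(35631 - 49240) = -1605*(-13609) = 21842445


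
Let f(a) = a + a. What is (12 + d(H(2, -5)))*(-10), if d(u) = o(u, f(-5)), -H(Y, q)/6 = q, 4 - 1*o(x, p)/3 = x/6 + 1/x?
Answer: -89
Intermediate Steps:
f(a) = 2*a
o(x, p) = 12 - 3/x - x/2 (o(x, p) = 12 - 3*(x/6 + 1/x) = 12 - 3*(1/x + x/6) = 12 + (-3/x - x/2) = 12 - 3/x - x/2)
H(Y, q) = -6*q
d(u) = 12 - 3/u - u/2
(12 + d(H(2, -5)))*(-10) = (12 + (12 - 3/((-6*(-5))) - (-3)*(-5)))*(-10) = (12 + (12 - 3/30 - ½*30))*(-10) = (12 + (12 - 3*1/30 - 15))*(-10) = (12 + (12 - ⅒ - 15))*(-10) = (12 - 31/10)*(-10) = (89/10)*(-10) = -89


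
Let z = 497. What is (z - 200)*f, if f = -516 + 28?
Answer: -144936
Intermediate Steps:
f = -488
(z - 200)*f = (497 - 200)*(-488) = 297*(-488) = -144936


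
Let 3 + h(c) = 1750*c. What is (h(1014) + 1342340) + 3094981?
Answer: 6211818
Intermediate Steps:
h(c) = -3 + 1750*c
(h(1014) + 1342340) + 3094981 = ((-3 + 1750*1014) + 1342340) + 3094981 = ((-3 + 1774500) + 1342340) + 3094981 = (1774497 + 1342340) + 3094981 = 3116837 + 3094981 = 6211818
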